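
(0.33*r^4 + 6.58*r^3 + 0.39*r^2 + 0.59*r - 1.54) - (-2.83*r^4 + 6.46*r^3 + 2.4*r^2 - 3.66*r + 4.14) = 3.16*r^4 + 0.12*r^3 - 2.01*r^2 + 4.25*r - 5.68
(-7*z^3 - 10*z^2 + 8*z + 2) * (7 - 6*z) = 42*z^4 + 11*z^3 - 118*z^2 + 44*z + 14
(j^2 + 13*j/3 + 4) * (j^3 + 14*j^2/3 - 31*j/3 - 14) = j^5 + 9*j^4 + 125*j^3/9 - 361*j^2/9 - 102*j - 56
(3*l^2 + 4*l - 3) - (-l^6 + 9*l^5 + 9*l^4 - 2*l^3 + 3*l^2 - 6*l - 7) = l^6 - 9*l^5 - 9*l^4 + 2*l^3 + 10*l + 4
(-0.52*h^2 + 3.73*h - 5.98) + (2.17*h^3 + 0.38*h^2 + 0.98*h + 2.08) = 2.17*h^3 - 0.14*h^2 + 4.71*h - 3.9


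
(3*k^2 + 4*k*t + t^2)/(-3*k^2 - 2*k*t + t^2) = (3*k + t)/(-3*k + t)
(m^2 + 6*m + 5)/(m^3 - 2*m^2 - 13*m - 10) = (m + 5)/(m^2 - 3*m - 10)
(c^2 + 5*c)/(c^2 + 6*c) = (c + 5)/(c + 6)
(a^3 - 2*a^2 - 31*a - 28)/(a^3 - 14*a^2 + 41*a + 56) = (a + 4)/(a - 8)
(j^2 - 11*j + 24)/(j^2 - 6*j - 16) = (j - 3)/(j + 2)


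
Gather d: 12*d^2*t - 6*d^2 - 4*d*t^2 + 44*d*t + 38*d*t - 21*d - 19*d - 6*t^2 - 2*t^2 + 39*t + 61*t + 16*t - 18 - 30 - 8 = d^2*(12*t - 6) + d*(-4*t^2 + 82*t - 40) - 8*t^2 + 116*t - 56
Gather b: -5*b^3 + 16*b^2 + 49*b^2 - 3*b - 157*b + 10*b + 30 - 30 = -5*b^3 + 65*b^2 - 150*b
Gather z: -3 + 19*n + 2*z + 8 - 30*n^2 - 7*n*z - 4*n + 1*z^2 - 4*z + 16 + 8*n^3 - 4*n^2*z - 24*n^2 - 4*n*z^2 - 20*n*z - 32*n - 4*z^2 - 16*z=8*n^3 - 54*n^2 - 17*n + z^2*(-4*n - 3) + z*(-4*n^2 - 27*n - 18) + 21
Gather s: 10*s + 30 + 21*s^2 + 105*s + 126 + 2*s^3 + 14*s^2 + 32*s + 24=2*s^3 + 35*s^2 + 147*s + 180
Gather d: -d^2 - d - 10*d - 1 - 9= -d^2 - 11*d - 10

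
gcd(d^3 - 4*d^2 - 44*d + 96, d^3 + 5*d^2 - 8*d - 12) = d^2 + 4*d - 12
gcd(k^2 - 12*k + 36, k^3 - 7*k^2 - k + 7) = 1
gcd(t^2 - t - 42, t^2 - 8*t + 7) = t - 7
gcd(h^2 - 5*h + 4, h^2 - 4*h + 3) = h - 1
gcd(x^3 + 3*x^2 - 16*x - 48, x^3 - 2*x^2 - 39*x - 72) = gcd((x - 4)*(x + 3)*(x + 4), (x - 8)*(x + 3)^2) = x + 3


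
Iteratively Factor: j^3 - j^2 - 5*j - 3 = (j + 1)*(j^2 - 2*j - 3) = (j + 1)^2*(j - 3)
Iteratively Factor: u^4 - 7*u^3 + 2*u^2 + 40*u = (u - 4)*(u^3 - 3*u^2 - 10*u) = (u - 5)*(u - 4)*(u^2 + 2*u) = u*(u - 5)*(u - 4)*(u + 2)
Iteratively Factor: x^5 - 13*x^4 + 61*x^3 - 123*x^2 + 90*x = (x - 2)*(x^4 - 11*x^3 + 39*x^2 - 45*x) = x*(x - 2)*(x^3 - 11*x^2 + 39*x - 45) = x*(x - 5)*(x - 2)*(x^2 - 6*x + 9) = x*(x - 5)*(x - 3)*(x - 2)*(x - 3)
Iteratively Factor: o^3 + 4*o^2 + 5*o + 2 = (o + 1)*(o^2 + 3*o + 2) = (o + 1)^2*(o + 2)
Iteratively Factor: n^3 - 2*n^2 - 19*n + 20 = (n - 5)*(n^2 + 3*n - 4) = (n - 5)*(n + 4)*(n - 1)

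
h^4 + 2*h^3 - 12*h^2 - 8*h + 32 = (h - 2)^2*(h + 2)*(h + 4)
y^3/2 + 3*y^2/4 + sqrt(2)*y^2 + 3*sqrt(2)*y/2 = y*(y/2 + sqrt(2))*(y + 3/2)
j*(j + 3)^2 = j^3 + 6*j^2 + 9*j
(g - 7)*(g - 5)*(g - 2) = g^3 - 14*g^2 + 59*g - 70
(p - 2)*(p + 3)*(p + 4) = p^3 + 5*p^2 - 2*p - 24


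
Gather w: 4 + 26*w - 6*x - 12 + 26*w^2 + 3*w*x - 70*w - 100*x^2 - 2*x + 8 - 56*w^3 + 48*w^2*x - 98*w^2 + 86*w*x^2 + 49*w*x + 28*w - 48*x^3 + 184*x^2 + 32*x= -56*w^3 + w^2*(48*x - 72) + w*(86*x^2 + 52*x - 16) - 48*x^3 + 84*x^2 + 24*x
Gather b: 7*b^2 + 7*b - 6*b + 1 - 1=7*b^2 + b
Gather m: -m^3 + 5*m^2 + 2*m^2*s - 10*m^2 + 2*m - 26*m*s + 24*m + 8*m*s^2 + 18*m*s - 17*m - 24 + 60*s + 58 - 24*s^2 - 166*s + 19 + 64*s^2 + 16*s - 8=-m^3 + m^2*(2*s - 5) + m*(8*s^2 - 8*s + 9) + 40*s^2 - 90*s + 45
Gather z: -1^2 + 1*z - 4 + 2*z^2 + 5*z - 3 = 2*z^2 + 6*z - 8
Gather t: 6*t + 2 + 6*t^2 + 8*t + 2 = 6*t^2 + 14*t + 4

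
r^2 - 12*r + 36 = (r - 6)^2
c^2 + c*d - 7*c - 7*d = (c - 7)*(c + d)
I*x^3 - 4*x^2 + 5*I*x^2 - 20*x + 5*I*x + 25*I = (x + 5)*(x + 5*I)*(I*x + 1)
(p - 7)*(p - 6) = p^2 - 13*p + 42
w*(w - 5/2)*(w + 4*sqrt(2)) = w^3 - 5*w^2/2 + 4*sqrt(2)*w^2 - 10*sqrt(2)*w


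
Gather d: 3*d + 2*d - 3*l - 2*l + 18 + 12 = 5*d - 5*l + 30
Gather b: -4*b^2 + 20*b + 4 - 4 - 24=-4*b^2 + 20*b - 24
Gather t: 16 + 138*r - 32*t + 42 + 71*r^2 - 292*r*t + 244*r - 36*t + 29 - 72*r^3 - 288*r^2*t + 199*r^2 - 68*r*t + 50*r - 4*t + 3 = -72*r^3 + 270*r^2 + 432*r + t*(-288*r^2 - 360*r - 72) + 90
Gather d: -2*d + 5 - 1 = 4 - 2*d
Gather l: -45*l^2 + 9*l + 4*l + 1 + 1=-45*l^2 + 13*l + 2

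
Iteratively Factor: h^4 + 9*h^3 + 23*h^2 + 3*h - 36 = (h + 4)*(h^3 + 5*h^2 + 3*h - 9) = (h + 3)*(h + 4)*(h^2 + 2*h - 3) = (h - 1)*(h + 3)*(h + 4)*(h + 3)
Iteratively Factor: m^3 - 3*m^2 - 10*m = (m - 5)*(m^2 + 2*m) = (m - 5)*(m + 2)*(m)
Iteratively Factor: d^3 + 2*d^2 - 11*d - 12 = (d - 3)*(d^2 + 5*d + 4) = (d - 3)*(d + 4)*(d + 1)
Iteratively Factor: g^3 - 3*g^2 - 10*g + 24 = (g + 3)*(g^2 - 6*g + 8) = (g - 4)*(g + 3)*(g - 2)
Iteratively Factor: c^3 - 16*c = (c + 4)*(c^2 - 4*c) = (c - 4)*(c + 4)*(c)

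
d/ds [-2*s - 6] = -2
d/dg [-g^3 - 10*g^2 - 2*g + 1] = -3*g^2 - 20*g - 2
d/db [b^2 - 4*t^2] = 2*b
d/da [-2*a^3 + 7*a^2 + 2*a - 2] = -6*a^2 + 14*a + 2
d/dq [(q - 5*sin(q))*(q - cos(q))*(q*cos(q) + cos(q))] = (q + 1)*(q - 5*sin(q))*(sin(q) + 1)*cos(q) - (q + 1)*(q - cos(q))*(5*cos(q) - 1)*cos(q) - (q - 5*sin(q))*(q - cos(q))*(q*sin(q) - sqrt(2)*cos(q + pi/4))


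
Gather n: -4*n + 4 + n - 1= 3 - 3*n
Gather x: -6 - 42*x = -42*x - 6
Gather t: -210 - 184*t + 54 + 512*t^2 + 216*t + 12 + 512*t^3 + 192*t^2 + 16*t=512*t^3 + 704*t^2 + 48*t - 144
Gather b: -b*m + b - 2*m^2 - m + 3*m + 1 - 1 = b*(1 - m) - 2*m^2 + 2*m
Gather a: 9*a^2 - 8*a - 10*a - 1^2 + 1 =9*a^2 - 18*a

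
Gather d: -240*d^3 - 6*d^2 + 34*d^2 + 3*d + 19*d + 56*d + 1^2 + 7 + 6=-240*d^3 + 28*d^2 + 78*d + 14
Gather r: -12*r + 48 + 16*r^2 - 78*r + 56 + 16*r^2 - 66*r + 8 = 32*r^2 - 156*r + 112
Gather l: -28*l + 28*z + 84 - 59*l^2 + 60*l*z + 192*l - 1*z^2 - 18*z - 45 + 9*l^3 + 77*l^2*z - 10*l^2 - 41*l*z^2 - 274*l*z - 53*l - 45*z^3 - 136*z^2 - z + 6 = 9*l^3 + l^2*(77*z - 69) + l*(-41*z^2 - 214*z + 111) - 45*z^3 - 137*z^2 + 9*z + 45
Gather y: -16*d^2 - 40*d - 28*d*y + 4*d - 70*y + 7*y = -16*d^2 - 36*d + y*(-28*d - 63)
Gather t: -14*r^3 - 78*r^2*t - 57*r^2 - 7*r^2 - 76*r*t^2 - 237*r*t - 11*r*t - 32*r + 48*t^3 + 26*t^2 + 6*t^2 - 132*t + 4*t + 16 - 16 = -14*r^3 - 64*r^2 - 32*r + 48*t^3 + t^2*(32 - 76*r) + t*(-78*r^2 - 248*r - 128)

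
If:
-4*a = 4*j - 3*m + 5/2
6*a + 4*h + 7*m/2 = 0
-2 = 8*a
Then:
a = -1/4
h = 3/8 - 7*m/8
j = 3*m/4 - 3/8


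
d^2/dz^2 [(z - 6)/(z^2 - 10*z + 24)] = 2/(z^3 - 12*z^2 + 48*z - 64)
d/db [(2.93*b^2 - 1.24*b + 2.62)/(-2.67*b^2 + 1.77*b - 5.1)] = (1.8753*b^2 - 15.8952*b + 1.6866)/(7.1289*b^4 - 9.4518*b^3 + 30.3669*b^2 - 18.054*b + 26.01)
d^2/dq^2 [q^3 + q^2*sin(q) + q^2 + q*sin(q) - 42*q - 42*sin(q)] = -q^2*sin(q) - q*sin(q) + 4*q*cos(q) + 6*q + 44*sin(q) + 2*cos(q) + 2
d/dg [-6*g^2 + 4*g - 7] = 4 - 12*g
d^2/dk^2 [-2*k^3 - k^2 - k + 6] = -12*k - 2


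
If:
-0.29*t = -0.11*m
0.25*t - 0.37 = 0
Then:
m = 3.90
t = 1.48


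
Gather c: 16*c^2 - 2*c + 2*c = 16*c^2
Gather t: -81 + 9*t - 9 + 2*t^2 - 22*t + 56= 2*t^2 - 13*t - 34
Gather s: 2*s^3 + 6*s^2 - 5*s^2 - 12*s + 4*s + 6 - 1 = 2*s^3 + s^2 - 8*s + 5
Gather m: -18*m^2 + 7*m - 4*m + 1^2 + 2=-18*m^2 + 3*m + 3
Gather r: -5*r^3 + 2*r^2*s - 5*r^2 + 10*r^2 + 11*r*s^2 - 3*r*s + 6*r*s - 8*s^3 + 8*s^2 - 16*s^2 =-5*r^3 + r^2*(2*s + 5) + r*(11*s^2 + 3*s) - 8*s^3 - 8*s^2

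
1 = 1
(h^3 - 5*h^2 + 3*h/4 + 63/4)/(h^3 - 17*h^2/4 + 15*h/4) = (4*h^2 - 8*h - 21)/(h*(4*h - 5))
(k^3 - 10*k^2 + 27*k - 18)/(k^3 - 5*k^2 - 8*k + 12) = (k - 3)/(k + 2)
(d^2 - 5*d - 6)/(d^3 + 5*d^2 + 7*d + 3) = (d - 6)/(d^2 + 4*d + 3)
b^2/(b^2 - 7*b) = b/(b - 7)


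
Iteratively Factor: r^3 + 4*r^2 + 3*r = (r)*(r^2 + 4*r + 3) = r*(r + 3)*(r + 1)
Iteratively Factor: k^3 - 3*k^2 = (k)*(k^2 - 3*k) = k^2*(k - 3)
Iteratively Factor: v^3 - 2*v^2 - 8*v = (v)*(v^2 - 2*v - 8) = v*(v - 4)*(v + 2)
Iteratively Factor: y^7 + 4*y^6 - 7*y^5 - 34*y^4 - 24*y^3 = (y + 2)*(y^6 + 2*y^5 - 11*y^4 - 12*y^3) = y*(y + 2)*(y^5 + 2*y^4 - 11*y^3 - 12*y^2) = y*(y + 1)*(y + 2)*(y^4 + y^3 - 12*y^2) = y^2*(y + 1)*(y + 2)*(y^3 + y^2 - 12*y) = y^2*(y + 1)*(y + 2)*(y + 4)*(y^2 - 3*y) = y^2*(y - 3)*(y + 1)*(y + 2)*(y + 4)*(y)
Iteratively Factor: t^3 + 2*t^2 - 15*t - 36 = (t + 3)*(t^2 - t - 12) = (t - 4)*(t + 3)*(t + 3)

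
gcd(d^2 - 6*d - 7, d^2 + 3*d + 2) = d + 1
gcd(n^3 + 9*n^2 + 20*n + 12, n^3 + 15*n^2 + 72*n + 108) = n + 6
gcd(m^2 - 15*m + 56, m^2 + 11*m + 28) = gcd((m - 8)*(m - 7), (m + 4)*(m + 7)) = 1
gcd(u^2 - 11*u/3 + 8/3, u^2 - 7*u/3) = 1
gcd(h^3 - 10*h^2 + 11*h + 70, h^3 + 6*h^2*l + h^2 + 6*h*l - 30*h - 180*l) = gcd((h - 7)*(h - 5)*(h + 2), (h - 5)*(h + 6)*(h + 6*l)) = h - 5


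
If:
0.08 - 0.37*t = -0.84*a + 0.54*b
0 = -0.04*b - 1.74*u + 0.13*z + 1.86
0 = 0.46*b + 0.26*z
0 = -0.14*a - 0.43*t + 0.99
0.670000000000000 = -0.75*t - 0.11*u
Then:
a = 9.25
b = 15.02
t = -0.71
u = -1.26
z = -26.57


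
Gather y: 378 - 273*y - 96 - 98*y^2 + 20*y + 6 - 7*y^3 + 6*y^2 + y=-7*y^3 - 92*y^2 - 252*y + 288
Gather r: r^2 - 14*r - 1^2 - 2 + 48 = r^2 - 14*r + 45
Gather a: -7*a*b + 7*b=-7*a*b + 7*b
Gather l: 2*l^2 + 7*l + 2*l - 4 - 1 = 2*l^2 + 9*l - 5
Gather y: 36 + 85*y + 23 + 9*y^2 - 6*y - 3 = 9*y^2 + 79*y + 56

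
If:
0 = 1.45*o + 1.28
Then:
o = -0.88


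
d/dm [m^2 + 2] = 2*m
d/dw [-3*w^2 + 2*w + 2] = 2 - 6*w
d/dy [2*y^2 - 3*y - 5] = 4*y - 3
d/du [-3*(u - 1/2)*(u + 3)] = -6*u - 15/2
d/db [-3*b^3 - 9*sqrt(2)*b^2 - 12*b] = -9*b^2 - 18*sqrt(2)*b - 12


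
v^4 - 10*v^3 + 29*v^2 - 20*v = v*(v - 5)*(v - 4)*(v - 1)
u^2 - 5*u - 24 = (u - 8)*(u + 3)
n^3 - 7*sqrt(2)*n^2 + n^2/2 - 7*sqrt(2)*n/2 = n*(n + 1/2)*(n - 7*sqrt(2))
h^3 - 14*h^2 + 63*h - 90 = (h - 6)*(h - 5)*(h - 3)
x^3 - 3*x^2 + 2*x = x*(x - 2)*(x - 1)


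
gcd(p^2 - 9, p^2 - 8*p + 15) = p - 3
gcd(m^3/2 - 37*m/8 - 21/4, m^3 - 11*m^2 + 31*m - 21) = 1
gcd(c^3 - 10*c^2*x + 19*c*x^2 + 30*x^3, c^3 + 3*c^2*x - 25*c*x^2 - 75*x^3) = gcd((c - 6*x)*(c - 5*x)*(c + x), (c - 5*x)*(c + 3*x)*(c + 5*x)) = -c + 5*x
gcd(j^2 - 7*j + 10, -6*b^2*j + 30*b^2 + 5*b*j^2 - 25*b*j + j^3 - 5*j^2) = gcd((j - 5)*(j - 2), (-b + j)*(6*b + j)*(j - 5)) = j - 5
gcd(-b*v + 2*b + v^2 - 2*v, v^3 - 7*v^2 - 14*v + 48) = v - 2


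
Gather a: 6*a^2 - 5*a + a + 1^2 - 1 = 6*a^2 - 4*a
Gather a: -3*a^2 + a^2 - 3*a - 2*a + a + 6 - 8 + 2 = -2*a^2 - 4*a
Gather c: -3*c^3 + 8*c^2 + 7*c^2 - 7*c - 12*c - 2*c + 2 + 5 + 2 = -3*c^3 + 15*c^2 - 21*c + 9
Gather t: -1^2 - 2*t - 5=-2*t - 6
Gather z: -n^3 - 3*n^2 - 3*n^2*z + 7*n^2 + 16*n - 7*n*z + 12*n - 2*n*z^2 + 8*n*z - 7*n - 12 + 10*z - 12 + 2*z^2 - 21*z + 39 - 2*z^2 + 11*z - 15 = -n^3 + 4*n^2 - 2*n*z^2 + 21*n + z*(-3*n^2 + n)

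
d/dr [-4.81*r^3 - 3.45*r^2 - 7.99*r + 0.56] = -14.43*r^2 - 6.9*r - 7.99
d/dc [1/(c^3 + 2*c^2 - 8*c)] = (-3*c^2 - 4*c + 8)/(c^2*(c^2 + 2*c - 8)^2)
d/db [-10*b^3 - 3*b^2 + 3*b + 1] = -30*b^2 - 6*b + 3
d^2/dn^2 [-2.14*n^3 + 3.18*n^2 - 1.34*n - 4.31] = 6.36 - 12.84*n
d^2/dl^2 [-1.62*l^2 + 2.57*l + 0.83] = -3.24000000000000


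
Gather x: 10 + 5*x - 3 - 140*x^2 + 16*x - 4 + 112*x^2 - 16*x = -28*x^2 + 5*x + 3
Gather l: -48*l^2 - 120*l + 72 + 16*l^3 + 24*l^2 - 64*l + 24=16*l^3 - 24*l^2 - 184*l + 96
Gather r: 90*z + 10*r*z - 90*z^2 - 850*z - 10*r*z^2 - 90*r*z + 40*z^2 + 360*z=r*(-10*z^2 - 80*z) - 50*z^2 - 400*z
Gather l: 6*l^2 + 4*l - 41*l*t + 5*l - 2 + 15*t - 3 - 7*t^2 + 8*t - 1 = 6*l^2 + l*(9 - 41*t) - 7*t^2 + 23*t - 6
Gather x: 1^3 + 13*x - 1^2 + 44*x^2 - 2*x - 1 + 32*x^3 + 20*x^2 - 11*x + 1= 32*x^3 + 64*x^2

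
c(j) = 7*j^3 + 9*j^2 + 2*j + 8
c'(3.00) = 245.00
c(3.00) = 284.00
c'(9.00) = 1865.00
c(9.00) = 5858.00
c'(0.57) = 19.08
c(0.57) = 13.36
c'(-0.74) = 0.18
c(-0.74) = 8.61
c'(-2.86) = 122.29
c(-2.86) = -87.86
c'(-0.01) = 1.82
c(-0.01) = 7.98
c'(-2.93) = 129.54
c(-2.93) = -96.67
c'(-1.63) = 28.45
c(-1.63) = -1.66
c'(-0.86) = 2.05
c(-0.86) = 8.48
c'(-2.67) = 103.65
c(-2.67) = -66.42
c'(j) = 21*j^2 + 18*j + 2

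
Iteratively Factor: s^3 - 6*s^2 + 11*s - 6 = (s - 2)*(s^2 - 4*s + 3) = (s - 2)*(s - 1)*(s - 3)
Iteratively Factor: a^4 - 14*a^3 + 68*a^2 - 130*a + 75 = (a - 5)*(a^3 - 9*a^2 + 23*a - 15) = (a - 5)*(a - 1)*(a^2 - 8*a + 15) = (a - 5)^2*(a - 1)*(a - 3)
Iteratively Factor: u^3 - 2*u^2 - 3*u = (u)*(u^2 - 2*u - 3) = u*(u + 1)*(u - 3)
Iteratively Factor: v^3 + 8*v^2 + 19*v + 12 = (v + 1)*(v^2 + 7*v + 12) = (v + 1)*(v + 3)*(v + 4)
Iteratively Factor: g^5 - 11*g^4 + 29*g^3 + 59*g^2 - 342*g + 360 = (g - 5)*(g^4 - 6*g^3 - g^2 + 54*g - 72) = (g - 5)*(g - 3)*(g^3 - 3*g^2 - 10*g + 24) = (g - 5)*(g - 3)*(g + 3)*(g^2 - 6*g + 8) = (g - 5)*(g - 3)*(g - 2)*(g + 3)*(g - 4)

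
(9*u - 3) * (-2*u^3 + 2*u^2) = -18*u^4 + 24*u^3 - 6*u^2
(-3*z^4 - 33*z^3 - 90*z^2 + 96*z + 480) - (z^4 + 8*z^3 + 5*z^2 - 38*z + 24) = -4*z^4 - 41*z^3 - 95*z^2 + 134*z + 456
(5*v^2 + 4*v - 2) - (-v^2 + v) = 6*v^2 + 3*v - 2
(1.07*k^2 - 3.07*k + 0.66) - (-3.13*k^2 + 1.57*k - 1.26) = 4.2*k^2 - 4.64*k + 1.92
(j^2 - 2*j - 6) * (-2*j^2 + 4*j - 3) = -2*j^4 + 8*j^3 + j^2 - 18*j + 18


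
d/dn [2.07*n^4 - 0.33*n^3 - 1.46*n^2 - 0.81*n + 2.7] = 8.28*n^3 - 0.99*n^2 - 2.92*n - 0.81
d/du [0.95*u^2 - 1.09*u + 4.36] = 1.9*u - 1.09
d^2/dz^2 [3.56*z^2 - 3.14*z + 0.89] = 7.12000000000000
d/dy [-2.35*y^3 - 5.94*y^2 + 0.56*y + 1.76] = -7.05*y^2 - 11.88*y + 0.56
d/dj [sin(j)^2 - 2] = sin(2*j)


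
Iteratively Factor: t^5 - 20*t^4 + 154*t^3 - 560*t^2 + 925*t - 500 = (t - 5)*(t^4 - 15*t^3 + 79*t^2 - 165*t + 100) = (t - 5)^2*(t^3 - 10*t^2 + 29*t - 20) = (t - 5)^3*(t^2 - 5*t + 4) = (t - 5)^3*(t - 4)*(t - 1)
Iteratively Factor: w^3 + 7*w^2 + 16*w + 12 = (w + 3)*(w^2 + 4*w + 4) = (w + 2)*(w + 3)*(w + 2)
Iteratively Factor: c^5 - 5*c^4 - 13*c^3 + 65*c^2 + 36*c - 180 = (c + 2)*(c^4 - 7*c^3 + c^2 + 63*c - 90) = (c - 3)*(c + 2)*(c^3 - 4*c^2 - 11*c + 30) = (c - 3)*(c - 2)*(c + 2)*(c^2 - 2*c - 15) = (c - 5)*(c - 3)*(c - 2)*(c + 2)*(c + 3)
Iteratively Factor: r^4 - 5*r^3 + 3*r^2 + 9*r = (r + 1)*(r^3 - 6*r^2 + 9*r) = (r - 3)*(r + 1)*(r^2 - 3*r) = (r - 3)^2*(r + 1)*(r)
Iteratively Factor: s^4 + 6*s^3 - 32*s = (s + 4)*(s^3 + 2*s^2 - 8*s) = (s - 2)*(s + 4)*(s^2 + 4*s) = (s - 2)*(s + 4)^2*(s)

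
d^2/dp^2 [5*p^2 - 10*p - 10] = 10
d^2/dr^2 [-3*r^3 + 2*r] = -18*r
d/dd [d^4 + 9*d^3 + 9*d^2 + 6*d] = 4*d^3 + 27*d^2 + 18*d + 6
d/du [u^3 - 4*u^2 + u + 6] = 3*u^2 - 8*u + 1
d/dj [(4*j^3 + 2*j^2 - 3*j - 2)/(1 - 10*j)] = (-80*j^3 - 8*j^2 + 4*j - 23)/(100*j^2 - 20*j + 1)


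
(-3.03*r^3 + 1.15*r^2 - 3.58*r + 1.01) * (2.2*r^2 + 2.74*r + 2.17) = -6.666*r^5 - 5.7722*r^4 - 11.3001*r^3 - 5.0917*r^2 - 5.0012*r + 2.1917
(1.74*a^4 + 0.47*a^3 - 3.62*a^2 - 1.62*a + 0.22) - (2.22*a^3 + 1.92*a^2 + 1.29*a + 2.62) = 1.74*a^4 - 1.75*a^3 - 5.54*a^2 - 2.91*a - 2.4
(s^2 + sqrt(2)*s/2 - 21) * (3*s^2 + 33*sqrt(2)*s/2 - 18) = 3*s^4 + 18*sqrt(2)*s^3 - 129*s^2/2 - 711*sqrt(2)*s/2 + 378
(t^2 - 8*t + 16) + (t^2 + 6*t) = 2*t^2 - 2*t + 16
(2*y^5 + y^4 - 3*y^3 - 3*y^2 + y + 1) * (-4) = -8*y^5 - 4*y^4 + 12*y^3 + 12*y^2 - 4*y - 4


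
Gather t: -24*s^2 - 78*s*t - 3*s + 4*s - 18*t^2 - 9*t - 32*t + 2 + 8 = -24*s^2 + s - 18*t^2 + t*(-78*s - 41) + 10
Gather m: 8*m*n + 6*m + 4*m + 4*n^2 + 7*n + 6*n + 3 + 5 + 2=m*(8*n + 10) + 4*n^2 + 13*n + 10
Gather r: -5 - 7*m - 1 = -7*m - 6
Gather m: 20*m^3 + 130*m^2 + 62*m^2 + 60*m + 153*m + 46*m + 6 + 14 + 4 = 20*m^3 + 192*m^2 + 259*m + 24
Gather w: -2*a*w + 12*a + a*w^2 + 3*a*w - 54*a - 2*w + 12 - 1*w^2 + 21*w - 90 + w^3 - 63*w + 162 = -42*a + w^3 + w^2*(a - 1) + w*(a - 44) + 84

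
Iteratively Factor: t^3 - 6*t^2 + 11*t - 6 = (t - 2)*(t^2 - 4*t + 3) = (t - 2)*(t - 1)*(t - 3)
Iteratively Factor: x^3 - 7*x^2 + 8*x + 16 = (x + 1)*(x^2 - 8*x + 16) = (x - 4)*(x + 1)*(x - 4)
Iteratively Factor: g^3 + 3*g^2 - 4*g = (g - 1)*(g^2 + 4*g) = (g - 1)*(g + 4)*(g)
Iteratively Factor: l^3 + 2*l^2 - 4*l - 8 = (l + 2)*(l^2 - 4) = (l + 2)^2*(l - 2)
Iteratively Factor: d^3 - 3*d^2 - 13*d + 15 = (d - 1)*(d^2 - 2*d - 15) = (d - 1)*(d + 3)*(d - 5)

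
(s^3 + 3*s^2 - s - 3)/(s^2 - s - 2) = (s^2 + 2*s - 3)/(s - 2)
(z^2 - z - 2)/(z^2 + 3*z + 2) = (z - 2)/(z + 2)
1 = 1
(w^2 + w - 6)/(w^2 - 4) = (w + 3)/(w + 2)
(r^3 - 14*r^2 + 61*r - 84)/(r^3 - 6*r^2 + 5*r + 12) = (r - 7)/(r + 1)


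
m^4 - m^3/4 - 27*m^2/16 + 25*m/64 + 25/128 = (m - 5/4)*(m - 1/2)*(m + 1/4)*(m + 5/4)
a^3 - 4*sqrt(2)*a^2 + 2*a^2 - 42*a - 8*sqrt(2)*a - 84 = (a + 2)*(a - 7*sqrt(2))*(a + 3*sqrt(2))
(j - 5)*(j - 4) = j^2 - 9*j + 20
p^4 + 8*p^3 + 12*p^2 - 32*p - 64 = (p - 2)*(p + 2)*(p + 4)^2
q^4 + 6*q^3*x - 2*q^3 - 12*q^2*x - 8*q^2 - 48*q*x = q*(q - 4)*(q + 2)*(q + 6*x)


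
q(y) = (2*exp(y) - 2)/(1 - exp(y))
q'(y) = 2*exp(y)/(1 - exp(y)) + (2*exp(y) - 2)*exp(y)/(1 - exp(y))^2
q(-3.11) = -2.00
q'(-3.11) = 0.00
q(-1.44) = -2.00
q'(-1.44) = 0.00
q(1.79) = -2.00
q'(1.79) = 0.00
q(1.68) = -2.00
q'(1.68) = 0.00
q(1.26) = -2.00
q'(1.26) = 0.00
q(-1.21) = -2.00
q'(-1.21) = 0.00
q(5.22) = -2.00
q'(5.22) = 0.00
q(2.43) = -2.00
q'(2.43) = 0.00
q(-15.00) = -2.00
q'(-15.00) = 0.00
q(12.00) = -2.00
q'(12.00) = 0.00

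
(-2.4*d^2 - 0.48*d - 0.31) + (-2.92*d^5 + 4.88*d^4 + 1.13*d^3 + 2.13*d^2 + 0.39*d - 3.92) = -2.92*d^5 + 4.88*d^4 + 1.13*d^3 - 0.27*d^2 - 0.09*d - 4.23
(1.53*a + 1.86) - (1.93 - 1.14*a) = 2.67*a - 0.0699999999999998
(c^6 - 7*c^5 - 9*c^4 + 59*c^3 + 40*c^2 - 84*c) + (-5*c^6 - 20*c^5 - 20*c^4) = -4*c^6 - 27*c^5 - 29*c^4 + 59*c^3 + 40*c^2 - 84*c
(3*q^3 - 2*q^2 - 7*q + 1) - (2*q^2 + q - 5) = 3*q^3 - 4*q^2 - 8*q + 6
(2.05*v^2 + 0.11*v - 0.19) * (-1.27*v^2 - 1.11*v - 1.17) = -2.6035*v^4 - 2.4152*v^3 - 2.2793*v^2 + 0.0822000000000001*v + 0.2223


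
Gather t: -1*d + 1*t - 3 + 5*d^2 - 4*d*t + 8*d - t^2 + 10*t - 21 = 5*d^2 + 7*d - t^2 + t*(11 - 4*d) - 24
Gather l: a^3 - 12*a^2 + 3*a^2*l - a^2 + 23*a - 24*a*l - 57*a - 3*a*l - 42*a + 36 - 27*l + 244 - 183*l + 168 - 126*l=a^3 - 13*a^2 - 76*a + l*(3*a^2 - 27*a - 336) + 448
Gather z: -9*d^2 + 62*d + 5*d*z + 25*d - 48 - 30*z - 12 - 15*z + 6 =-9*d^2 + 87*d + z*(5*d - 45) - 54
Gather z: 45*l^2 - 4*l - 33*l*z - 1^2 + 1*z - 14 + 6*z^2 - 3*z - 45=45*l^2 - 4*l + 6*z^2 + z*(-33*l - 2) - 60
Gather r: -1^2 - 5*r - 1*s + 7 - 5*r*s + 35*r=r*(30 - 5*s) - s + 6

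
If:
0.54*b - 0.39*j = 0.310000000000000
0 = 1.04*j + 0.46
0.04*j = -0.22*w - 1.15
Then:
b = 0.25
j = -0.44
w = -5.15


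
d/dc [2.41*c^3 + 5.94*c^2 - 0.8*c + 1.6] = 7.23*c^2 + 11.88*c - 0.8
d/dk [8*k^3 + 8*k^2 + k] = 24*k^2 + 16*k + 1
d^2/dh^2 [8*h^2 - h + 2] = 16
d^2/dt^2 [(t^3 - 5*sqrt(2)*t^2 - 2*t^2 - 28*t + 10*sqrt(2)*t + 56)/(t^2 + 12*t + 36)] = 4*(35*sqrt(2)*t + 52*t - 150*sqrt(2) + 216)/(t^4 + 24*t^3 + 216*t^2 + 864*t + 1296)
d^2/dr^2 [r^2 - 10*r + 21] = 2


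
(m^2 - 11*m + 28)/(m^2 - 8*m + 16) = (m - 7)/(m - 4)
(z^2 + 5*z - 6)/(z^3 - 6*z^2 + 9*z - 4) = (z + 6)/(z^2 - 5*z + 4)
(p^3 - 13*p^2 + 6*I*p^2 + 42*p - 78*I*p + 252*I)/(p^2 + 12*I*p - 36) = (p^2 - 13*p + 42)/(p + 6*I)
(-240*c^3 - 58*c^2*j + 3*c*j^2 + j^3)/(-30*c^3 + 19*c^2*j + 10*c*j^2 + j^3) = (8*c - j)/(c - j)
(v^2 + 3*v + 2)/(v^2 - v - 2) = (v + 2)/(v - 2)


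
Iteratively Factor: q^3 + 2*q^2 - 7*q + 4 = (q + 4)*(q^2 - 2*q + 1) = (q - 1)*(q + 4)*(q - 1)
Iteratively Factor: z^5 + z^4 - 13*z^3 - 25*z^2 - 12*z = (z)*(z^4 + z^3 - 13*z^2 - 25*z - 12) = z*(z - 4)*(z^3 + 5*z^2 + 7*z + 3) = z*(z - 4)*(z + 3)*(z^2 + 2*z + 1) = z*(z - 4)*(z + 1)*(z + 3)*(z + 1)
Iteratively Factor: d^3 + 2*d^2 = (d)*(d^2 + 2*d) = d*(d + 2)*(d)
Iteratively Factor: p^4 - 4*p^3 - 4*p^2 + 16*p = (p - 4)*(p^3 - 4*p) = (p - 4)*(p - 2)*(p^2 + 2*p) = p*(p - 4)*(p - 2)*(p + 2)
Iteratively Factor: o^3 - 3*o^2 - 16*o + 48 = (o + 4)*(o^2 - 7*o + 12) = (o - 3)*(o + 4)*(o - 4)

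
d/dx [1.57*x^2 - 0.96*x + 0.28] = 3.14*x - 0.96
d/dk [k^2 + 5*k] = 2*k + 5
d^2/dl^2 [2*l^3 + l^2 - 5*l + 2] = 12*l + 2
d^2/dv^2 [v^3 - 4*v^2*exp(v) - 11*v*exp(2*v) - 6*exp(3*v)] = -4*v^2*exp(v) - 44*v*exp(2*v) - 16*v*exp(v) + 6*v - 54*exp(3*v) - 44*exp(2*v) - 8*exp(v)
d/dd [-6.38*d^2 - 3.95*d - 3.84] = -12.76*d - 3.95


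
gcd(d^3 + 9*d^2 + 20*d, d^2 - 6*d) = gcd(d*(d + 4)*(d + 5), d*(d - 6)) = d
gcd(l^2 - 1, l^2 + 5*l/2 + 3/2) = l + 1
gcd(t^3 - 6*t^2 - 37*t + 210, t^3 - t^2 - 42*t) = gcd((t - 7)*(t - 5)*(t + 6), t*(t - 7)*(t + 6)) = t^2 - t - 42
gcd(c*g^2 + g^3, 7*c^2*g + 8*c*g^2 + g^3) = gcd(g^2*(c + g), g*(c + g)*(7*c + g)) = c*g + g^2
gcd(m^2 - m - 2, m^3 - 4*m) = m - 2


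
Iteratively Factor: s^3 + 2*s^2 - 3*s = (s)*(s^2 + 2*s - 3) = s*(s + 3)*(s - 1)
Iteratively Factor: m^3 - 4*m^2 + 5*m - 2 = (m - 1)*(m^2 - 3*m + 2) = (m - 2)*(m - 1)*(m - 1)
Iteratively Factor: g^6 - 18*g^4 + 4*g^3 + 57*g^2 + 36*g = (g)*(g^5 - 18*g^3 + 4*g^2 + 57*g + 36) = g*(g + 4)*(g^4 - 4*g^3 - 2*g^2 + 12*g + 9) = g*(g - 3)*(g + 4)*(g^3 - g^2 - 5*g - 3) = g*(g - 3)^2*(g + 4)*(g^2 + 2*g + 1) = g*(g - 3)^2*(g + 1)*(g + 4)*(g + 1)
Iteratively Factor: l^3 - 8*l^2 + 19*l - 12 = (l - 1)*(l^2 - 7*l + 12) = (l - 3)*(l - 1)*(l - 4)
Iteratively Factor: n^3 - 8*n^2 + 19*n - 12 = (n - 4)*(n^2 - 4*n + 3) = (n - 4)*(n - 1)*(n - 3)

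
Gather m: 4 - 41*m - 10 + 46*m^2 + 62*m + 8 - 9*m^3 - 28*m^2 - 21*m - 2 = -9*m^3 + 18*m^2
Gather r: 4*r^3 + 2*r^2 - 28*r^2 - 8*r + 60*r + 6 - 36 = 4*r^3 - 26*r^2 + 52*r - 30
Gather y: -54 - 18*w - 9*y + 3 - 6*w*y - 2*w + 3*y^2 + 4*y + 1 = -20*w + 3*y^2 + y*(-6*w - 5) - 50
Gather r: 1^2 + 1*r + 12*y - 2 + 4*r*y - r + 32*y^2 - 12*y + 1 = 4*r*y + 32*y^2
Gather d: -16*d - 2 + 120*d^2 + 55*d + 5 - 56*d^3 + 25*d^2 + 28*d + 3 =-56*d^3 + 145*d^2 + 67*d + 6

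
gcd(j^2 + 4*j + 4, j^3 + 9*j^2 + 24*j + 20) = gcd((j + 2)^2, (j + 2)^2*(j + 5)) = j^2 + 4*j + 4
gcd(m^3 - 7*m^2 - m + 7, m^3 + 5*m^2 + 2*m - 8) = m - 1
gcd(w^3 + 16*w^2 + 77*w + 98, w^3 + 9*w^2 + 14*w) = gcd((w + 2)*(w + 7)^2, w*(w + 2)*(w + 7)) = w^2 + 9*w + 14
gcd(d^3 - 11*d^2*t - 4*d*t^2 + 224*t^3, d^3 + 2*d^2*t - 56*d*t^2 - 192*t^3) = -d^2 + 4*d*t + 32*t^2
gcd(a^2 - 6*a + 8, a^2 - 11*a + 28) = a - 4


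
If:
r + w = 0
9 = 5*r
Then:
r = 9/5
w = -9/5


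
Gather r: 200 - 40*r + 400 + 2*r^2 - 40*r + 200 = 2*r^2 - 80*r + 800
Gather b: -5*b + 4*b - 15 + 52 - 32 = 5 - b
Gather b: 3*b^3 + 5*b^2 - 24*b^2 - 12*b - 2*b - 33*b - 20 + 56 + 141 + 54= 3*b^3 - 19*b^2 - 47*b + 231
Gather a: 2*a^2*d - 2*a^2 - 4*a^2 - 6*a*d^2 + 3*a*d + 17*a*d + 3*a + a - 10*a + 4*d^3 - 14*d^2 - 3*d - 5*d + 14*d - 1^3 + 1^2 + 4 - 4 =a^2*(2*d - 6) + a*(-6*d^2 + 20*d - 6) + 4*d^3 - 14*d^2 + 6*d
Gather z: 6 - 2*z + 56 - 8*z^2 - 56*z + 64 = -8*z^2 - 58*z + 126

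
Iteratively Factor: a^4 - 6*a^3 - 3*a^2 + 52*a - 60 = (a - 2)*(a^3 - 4*a^2 - 11*a + 30) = (a - 2)*(a + 3)*(a^2 - 7*a + 10) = (a - 5)*(a - 2)*(a + 3)*(a - 2)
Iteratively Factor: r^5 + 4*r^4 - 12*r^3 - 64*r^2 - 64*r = (r - 4)*(r^4 + 8*r^3 + 20*r^2 + 16*r) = (r - 4)*(r + 2)*(r^3 + 6*r^2 + 8*r) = r*(r - 4)*(r + 2)*(r^2 + 6*r + 8) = r*(r - 4)*(r + 2)*(r + 4)*(r + 2)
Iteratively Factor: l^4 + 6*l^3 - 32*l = (l + 4)*(l^3 + 2*l^2 - 8*l) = l*(l + 4)*(l^2 + 2*l - 8) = l*(l + 4)^2*(l - 2)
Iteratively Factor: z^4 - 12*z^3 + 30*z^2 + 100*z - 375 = (z - 5)*(z^3 - 7*z^2 - 5*z + 75) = (z - 5)^2*(z^2 - 2*z - 15) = (z - 5)^2*(z + 3)*(z - 5)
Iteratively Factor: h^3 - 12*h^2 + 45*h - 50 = (h - 5)*(h^2 - 7*h + 10) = (h - 5)*(h - 2)*(h - 5)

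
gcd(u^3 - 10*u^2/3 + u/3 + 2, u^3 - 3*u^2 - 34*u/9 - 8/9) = u + 2/3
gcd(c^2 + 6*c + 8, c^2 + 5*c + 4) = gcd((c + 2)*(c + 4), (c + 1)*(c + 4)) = c + 4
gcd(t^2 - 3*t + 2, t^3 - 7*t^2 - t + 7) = t - 1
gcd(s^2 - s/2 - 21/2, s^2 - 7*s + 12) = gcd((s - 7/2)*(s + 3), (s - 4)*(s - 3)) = 1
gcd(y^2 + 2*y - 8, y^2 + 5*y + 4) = y + 4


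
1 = 1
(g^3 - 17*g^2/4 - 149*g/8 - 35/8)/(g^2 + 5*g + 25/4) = (4*g^2 - 27*g - 7)/(2*(2*g + 5))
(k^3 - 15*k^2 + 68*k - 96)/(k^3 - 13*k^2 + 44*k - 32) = (k - 3)/(k - 1)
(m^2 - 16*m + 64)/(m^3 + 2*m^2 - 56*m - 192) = (m - 8)/(m^2 + 10*m + 24)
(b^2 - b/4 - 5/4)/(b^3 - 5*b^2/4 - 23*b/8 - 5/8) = 2*(4*b - 5)/(8*b^2 - 18*b - 5)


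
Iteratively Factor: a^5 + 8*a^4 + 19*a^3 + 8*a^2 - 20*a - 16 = (a + 2)*(a^4 + 6*a^3 + 7*a^2 - 6*a - 8) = (a + 2)*(a + 4)*(a^3 + 2*a^2 - a - 2) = (a + 2)^2*(a + 4)*(a^2 - 1) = (a - 1)*(a + 2)^2*(a + 4)*(a + 1)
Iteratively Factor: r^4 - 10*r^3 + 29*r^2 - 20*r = (r - 5)*(r^3 - 5*r^2 + 4*r) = (r - 5)*(r - 4)*(r^2 - r) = r*(r - 5)*(r - 4)*(r - 1)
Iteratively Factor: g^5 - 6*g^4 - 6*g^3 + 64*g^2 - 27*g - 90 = (g + 3)*(g^4 - 9*g^3 + 21*g^2 + g - 30) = (g - 5)*(g + 3)*(g^3 - 4*g^2 + g + 6) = (g - 5)*(g + 1)*(g + 3)*(g^2 - 5*g + 6) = (g - 5)*(g - 2)*(g + 1)*(g + 3)*(g - 3)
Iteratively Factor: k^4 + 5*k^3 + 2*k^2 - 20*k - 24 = (k + 3)*(k^3 + 2*k^2 - 4*k - 8) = (k + 2)*(k + 3)*(k^2 - 4) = (k - 2)*(k + 2)*(k + 3)*(k + 2)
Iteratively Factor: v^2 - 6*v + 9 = (v - 3)*(v - 3)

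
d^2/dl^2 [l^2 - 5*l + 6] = 2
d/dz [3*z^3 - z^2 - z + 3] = 9*z^2 - 2*z - 1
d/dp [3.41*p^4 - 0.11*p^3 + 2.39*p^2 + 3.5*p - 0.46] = 13.64*p^3 - 0.33*p^2 + 4.78*p + 3.5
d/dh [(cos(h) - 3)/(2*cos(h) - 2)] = -sin(h)/(cos(h) - 1)^2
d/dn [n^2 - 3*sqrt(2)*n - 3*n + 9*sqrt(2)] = 2*n - 3*sqrt(2) - 3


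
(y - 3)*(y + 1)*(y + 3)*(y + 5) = y^4 + 6*y^3 - 4*y^2 - 54*y - 45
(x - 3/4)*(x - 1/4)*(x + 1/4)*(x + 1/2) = x^4 - x^3/4 - 7*x^2/16 + x/64 + 3/128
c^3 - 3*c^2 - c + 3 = (c - 3)*(c - 1)*(c + 1)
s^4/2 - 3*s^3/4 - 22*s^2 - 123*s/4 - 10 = (s/2 + 1/2)*(s - 8)*(s + 1/2)*(s + 5)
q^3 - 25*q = q*(q - 5)*(q + 5)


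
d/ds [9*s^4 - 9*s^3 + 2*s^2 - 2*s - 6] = 36*s^3 - 27*s^2 + 4*s - 2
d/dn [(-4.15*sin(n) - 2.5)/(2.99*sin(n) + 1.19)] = 2.5365*cos(n)/(2.99*sin(n) + 1.19)^2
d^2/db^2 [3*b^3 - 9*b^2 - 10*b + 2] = 18*b - 18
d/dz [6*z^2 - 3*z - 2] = 12*z - 3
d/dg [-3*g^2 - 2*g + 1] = -6*g - 2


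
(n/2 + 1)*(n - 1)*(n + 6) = n^3/2 + 7*n^2/2 + 2*n - 6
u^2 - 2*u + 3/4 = (u - 3/2)*(u - 1/2)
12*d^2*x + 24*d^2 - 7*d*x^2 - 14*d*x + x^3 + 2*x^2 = (-4*d + x)*(-3*d + x)*(x + 2)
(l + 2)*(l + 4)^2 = l^3 + 10*l^2 + 32*l + 32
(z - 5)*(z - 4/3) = z^2 - 19*z/3 + 20/3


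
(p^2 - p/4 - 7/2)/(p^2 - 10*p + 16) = (p + 7/4)/(p - 8)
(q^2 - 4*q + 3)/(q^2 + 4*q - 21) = (q - 1)/(q + 7)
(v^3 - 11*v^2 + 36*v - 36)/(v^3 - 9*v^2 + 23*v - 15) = (v^2 - 8*v + 12)/(v^2 - 6*v + 5)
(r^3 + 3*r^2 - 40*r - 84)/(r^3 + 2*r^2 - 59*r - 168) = (r^2 - 4*r - 12)/(r^2 - 5*r - 24)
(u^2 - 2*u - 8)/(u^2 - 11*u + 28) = (u + 2)/(u - 7)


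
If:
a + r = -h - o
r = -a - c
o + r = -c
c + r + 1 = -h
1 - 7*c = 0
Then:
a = 4/7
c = 1/7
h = -3/7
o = 4/7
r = -5/7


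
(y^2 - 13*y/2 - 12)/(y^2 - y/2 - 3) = (y - 8)/(y - 2)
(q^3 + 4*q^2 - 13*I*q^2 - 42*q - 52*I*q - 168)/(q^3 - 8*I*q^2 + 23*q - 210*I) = (q + 4)/(q + 5*I)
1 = 1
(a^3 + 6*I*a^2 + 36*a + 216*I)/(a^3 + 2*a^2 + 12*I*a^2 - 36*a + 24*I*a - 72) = (a - 6*I)/(a + 2)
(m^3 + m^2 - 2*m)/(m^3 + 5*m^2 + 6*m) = (m - 1)/(m + 3)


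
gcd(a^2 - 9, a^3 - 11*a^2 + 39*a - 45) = a - 3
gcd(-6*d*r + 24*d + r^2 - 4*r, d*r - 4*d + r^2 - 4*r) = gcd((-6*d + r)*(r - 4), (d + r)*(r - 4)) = r - 4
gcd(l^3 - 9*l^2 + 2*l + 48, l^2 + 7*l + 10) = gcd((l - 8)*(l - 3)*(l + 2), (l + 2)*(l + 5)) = l + 2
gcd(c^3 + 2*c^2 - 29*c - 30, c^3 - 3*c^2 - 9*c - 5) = c^2 - 4*c - 5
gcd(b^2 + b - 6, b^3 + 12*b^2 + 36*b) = 1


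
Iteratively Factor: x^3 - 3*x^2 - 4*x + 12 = (x + 2)*(x^2 - 5*x + 6) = (x - 3)*(x + 2)*(x - 2)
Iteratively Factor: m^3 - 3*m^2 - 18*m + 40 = (m + 4)*(m^2 - 7*m + 10) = (m - 5)*(m + 4)*(m - 2)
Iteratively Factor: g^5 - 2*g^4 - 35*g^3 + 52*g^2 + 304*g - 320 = (g - 1)*(g^4 - g^3 - 36*g^2 + 16*g + 320) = (g - 5)*(g - 1)*(g^3 + 4*g^2 - 16*g - 64) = (g - 5)*(g - 1)*(g + 4)*(g^2 - 16) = (g - 5)*(g - 4)*(g - 1)*(g + 4)*(g + 4)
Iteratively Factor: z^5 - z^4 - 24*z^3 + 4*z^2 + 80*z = (z)*(z^4 - z^3 - 24*z^2 + 4*z + 80) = z*(z + 4)*(z^3 - 5*z^2 - 4*z + 20) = z*(z - 2)*(z + 4)*(z^2 - 3*z - 10) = z*(z - 2)*(z + 2)*(z + 4)*(z - 5)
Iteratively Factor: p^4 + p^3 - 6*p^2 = (p)*(p^3 + p^2 - 6*p) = p*(p + 3)*(p^2 - 2*p) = p*(p - 2)*(p + 3)*(p)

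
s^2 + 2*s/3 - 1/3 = (s - 1/3)*(s + 1)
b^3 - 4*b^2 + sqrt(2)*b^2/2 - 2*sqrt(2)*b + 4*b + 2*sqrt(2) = (b - 2)^2*(b + sqrt(2)/2)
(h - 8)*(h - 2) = h^2 - 10*h + 16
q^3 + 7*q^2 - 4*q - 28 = (q - 2)*(q + 2)*(q + 7)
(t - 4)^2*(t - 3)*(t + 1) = t^4 - 10*t^3 + 29*t^2 - 8*t - 48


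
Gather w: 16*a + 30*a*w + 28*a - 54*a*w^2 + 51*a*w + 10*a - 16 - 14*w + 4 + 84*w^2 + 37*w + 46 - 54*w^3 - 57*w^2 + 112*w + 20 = 54*a - 54*w^3 + w^2*(27 - 54*a) + w*(81*a + 135) + 54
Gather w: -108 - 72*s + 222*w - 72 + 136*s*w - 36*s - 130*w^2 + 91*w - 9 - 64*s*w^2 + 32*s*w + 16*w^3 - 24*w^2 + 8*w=-108*s + 16*w^3 + w^2*(-64*s - 154) + w*(168*s + 321) - 189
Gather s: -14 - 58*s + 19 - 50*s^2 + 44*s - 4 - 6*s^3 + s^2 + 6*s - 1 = -6*s^3 - 49*s^2 - 8*s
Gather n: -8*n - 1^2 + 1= -8*n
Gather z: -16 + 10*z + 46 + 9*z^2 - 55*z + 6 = 9*z^2 - 45*z + 36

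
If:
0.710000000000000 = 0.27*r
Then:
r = 2.63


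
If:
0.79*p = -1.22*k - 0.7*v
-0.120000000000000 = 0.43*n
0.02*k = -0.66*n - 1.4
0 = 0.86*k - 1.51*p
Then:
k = -60.79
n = -0.28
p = -34.62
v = 145.02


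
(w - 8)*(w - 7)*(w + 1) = w^3 - 14*w^2 + 41*w + 56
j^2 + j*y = j*(j + y)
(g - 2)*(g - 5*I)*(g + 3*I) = g^3 - 2*g^2 - 2*I*g^2 + 15*g + 4*I*g - 30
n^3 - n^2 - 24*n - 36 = (n - 6)*(n + 2)*(n + 3)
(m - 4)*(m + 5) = m^2 + m - 20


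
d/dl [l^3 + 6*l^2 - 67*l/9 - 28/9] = 3*l^2 + 12*l - 67/9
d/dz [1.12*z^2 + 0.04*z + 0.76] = 2.24*z + 0.04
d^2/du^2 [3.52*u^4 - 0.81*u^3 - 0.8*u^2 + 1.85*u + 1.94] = 42.24*u^2 - 4.86*u - 1.6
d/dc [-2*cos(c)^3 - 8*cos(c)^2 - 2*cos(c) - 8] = 2*(3*cos(c)^2 + 8*cos(c) + 1)*sin(c)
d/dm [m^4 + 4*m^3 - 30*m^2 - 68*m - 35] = 4*m^3 + 12*m^2 - 60*m - 68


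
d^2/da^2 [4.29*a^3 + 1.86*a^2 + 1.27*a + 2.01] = 25.74*a + 3.72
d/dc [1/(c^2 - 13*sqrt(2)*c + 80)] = (-2*c + 13*sqrt(2))/(c^2 - 13*sqrt(2)*c + 80)^2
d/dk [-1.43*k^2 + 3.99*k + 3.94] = 3.99 - 2.86*k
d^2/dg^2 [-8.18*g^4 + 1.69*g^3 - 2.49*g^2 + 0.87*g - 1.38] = -98.16*g^2 + 10.14*g - 4.98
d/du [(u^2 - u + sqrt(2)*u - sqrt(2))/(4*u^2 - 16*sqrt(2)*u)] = (-5*sqrt(2)*u^2 + u^2 + 2*sqrt(2)*u - 8)/(4*u^2*(u^2 - 8*sqrt(2)*u + 32))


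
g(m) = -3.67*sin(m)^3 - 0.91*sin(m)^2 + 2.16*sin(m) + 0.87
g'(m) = -11.01*sin(m)^2*cos(m) - 1.82*sin(m)*cos(m) + 2.16*cos(m)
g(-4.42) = -1.12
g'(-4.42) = 2.79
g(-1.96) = 1.00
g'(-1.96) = 2.12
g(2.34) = 0.59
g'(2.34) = 3.36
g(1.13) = -0.64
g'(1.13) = -3.62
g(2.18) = 0.01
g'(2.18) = 3.86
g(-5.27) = -0.19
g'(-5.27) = -3.87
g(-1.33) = 1.28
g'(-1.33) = -1.54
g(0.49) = 1.30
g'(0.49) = -1.00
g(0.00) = 0.87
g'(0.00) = 2.16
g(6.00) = 0.28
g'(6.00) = 1.74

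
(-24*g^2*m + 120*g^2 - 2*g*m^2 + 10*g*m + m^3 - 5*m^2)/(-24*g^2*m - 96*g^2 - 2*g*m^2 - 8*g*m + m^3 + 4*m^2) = (m - 5)/(m + 4)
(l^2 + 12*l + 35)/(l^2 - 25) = (l + 7)/(l - 5)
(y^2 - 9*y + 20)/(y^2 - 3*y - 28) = (-y^2 + 9*y - 20)/(-y^2 + 3*y + 28)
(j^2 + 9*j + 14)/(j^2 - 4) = (j + 7)/(j - 2)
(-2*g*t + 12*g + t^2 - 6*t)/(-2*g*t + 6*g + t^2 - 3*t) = (t - 6)/(t - 3)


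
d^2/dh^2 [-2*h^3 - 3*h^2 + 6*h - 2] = -12*h - 6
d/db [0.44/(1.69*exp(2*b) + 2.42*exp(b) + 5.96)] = (-1.4872*exp(b) - 1.0648)*exp(b)/(1.69*exp(2*b) + 2.42*exp(b) + 5.96)^2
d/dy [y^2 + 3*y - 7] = 2*y + 3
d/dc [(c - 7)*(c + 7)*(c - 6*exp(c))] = -6*c^2*exp(c) + 3*c^2 - 12*c*exp(c) + 294*exp(c) - 49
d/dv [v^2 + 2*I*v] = 2*v + 2*I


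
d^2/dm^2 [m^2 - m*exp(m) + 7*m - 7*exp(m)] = -m*exp(m) - 9*exp(m) + 2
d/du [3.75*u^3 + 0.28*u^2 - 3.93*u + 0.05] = 11.25*u^2 + 0.56*u - 3.93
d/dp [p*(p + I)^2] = (p + I)*(3*p + I)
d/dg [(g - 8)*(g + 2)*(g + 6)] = 3*g^2 - 52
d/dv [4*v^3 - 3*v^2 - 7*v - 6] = 12*v^2 - 6*v - 7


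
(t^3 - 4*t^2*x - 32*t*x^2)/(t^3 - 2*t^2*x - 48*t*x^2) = (t + 4*x)/(t + 6*x)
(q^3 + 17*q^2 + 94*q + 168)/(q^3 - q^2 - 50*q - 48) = (q^2 + 11*q + 28)/(q^2 - 7*q - 8)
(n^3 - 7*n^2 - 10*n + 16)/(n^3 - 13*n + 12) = (n^2 - 6*n - 16)/(n^2 + n - 12)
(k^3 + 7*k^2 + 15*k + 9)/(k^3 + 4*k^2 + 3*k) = (k + 3)/k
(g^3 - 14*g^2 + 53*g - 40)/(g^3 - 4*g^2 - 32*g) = (g^2 - 6*g + 5)/(g*(g + 4))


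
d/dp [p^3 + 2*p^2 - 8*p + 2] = 3*p^2 + 4*p - 8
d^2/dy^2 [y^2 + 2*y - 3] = 2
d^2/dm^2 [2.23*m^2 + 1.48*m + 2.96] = 4.46000000000000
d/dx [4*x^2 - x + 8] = 8*x - 1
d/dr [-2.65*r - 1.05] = -2.65000000000000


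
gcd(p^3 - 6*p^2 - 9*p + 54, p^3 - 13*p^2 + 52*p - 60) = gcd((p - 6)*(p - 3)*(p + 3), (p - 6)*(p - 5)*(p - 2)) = p - 6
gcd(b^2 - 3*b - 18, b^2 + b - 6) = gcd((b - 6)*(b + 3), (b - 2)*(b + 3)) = b + 3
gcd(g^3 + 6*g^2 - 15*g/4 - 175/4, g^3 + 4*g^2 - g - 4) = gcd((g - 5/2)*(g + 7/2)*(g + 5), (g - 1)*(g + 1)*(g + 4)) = 1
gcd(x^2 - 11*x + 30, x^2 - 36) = x - 6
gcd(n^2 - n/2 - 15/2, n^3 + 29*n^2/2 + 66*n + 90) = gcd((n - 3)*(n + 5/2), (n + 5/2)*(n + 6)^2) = n + 5/2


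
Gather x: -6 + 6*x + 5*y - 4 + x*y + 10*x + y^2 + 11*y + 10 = x*(y + 16) + y^2 + 16*y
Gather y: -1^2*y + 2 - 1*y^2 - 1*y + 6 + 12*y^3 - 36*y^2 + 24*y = 12*y^3 - 37*y^2 + 22*y + 8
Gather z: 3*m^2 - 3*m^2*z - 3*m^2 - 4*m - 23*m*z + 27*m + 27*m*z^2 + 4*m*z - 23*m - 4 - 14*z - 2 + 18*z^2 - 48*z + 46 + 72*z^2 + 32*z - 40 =z^2*(27*m + 90) + z*(-3*m^2 - 19*m - 30)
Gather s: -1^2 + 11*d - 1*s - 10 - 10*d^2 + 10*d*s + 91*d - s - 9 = -10*d^2 + 102*d + s*(10*d - 2) - 20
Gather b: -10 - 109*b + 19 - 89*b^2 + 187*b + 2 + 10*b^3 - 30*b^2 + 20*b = 10*b^3 - 119*b^2 + 98*b + 11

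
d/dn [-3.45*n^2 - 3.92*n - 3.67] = -6.9*n - 3.92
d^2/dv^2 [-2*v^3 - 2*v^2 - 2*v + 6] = -12*v - 4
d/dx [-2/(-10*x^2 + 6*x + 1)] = 4*(3 - 10*x)/(-10*x^2 + 6*x + 1)^2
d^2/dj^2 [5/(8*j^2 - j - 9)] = 10*(64*j^2 - 8*j - (16*j - 1)^2 - 72)/(-8*j^2 + j + 9)^3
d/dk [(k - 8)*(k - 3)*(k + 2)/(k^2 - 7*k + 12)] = (k^2 - 8*k + 40)/(k^2 - 8*k + 16)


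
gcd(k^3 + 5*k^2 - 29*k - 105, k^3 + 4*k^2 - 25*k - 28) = k + 7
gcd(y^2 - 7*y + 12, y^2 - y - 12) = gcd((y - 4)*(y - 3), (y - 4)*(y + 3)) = y - 4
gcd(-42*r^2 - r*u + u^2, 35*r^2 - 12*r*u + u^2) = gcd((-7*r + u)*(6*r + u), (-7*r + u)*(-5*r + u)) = 7*r - u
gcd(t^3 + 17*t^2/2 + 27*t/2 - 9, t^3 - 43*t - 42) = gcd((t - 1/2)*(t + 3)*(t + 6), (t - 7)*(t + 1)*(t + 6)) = t + 6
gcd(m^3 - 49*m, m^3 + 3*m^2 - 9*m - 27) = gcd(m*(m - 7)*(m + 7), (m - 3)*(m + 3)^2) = 1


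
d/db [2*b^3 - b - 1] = 6*b^2 - 1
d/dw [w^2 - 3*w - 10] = 2*w - 3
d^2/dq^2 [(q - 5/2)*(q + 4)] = 2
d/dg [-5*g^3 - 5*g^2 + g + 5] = -15*g^2 - 10*g + 1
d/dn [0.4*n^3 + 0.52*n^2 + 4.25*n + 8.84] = 1.2*n^2 + 1.04*n + 4.25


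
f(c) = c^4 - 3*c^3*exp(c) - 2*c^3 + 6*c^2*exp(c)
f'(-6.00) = -1078.84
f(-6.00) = 1730.14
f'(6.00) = -275297.29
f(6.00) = -173417.24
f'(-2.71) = -123.33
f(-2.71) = 100.65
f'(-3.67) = -276.91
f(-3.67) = 286.11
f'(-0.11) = -1.29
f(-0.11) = 0.07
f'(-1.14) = -17.92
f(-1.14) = 8.57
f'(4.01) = -10513.00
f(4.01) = -5217.60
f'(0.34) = 4.54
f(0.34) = 0.74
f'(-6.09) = -1124.88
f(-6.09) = 1829.30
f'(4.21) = -15064.64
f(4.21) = -7750.21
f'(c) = -3*c^3*exp(c) + 4*c^3 - 3*c^2*exp(c) - 6*c^2 + 12*c*exp(c)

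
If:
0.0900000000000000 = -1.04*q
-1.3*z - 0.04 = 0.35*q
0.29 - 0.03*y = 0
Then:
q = -0.09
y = 9.67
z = -0.01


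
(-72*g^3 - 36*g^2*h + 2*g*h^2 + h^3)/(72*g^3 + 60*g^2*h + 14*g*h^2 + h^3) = (-6*g + h)/(6*g + h)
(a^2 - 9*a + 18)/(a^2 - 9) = (a - 6)/(a + 3)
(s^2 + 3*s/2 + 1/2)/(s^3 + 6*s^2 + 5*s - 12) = (2*s^2 + 3*s + 1)/(2*(s^3 + 6*s^2 + 5*s - 12))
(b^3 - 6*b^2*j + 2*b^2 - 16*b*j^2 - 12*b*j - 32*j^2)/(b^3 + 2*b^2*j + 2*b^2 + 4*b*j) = (b - 8*j)/b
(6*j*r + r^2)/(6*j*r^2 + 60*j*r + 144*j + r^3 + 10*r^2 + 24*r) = r/(r^2 + 10*r + 24)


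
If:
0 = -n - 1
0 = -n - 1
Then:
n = -1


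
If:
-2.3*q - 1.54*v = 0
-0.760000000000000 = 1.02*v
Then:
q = 0.50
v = -0.75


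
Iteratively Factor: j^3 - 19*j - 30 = (j - 5)*(j^2 + 5*j + 6) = (j - 5)*(j + 2)*(j + 3)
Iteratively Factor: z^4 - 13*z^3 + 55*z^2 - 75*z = (z - 5)*(z^3 - 8*z^2 + 15*z) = z*(z - 5)*(z^2 - 8*z + 15) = z*(z - 5)*(z - 3)*(z - 5)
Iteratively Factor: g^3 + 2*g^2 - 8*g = (g + 4)*(g^2 - 2*g) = (g - 2)*(g + 4)*(g)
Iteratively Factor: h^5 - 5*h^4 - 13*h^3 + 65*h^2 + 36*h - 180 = (h + 2)*(h^4 - 7*h^3 + h^2 + 63*h - 90) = (h - 2)*(h + 2)*(h^3 - 5*h^2 - 9*h + 45) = (h - 2)*(h + 2)*(h + 3)*(h^2 - 8*h + 15) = (h - 3)*(h - 2)*(h + 2)*(h + 3)*(h - 5)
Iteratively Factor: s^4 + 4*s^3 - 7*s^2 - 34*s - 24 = (s + 4)*(s^3 - 7*s - 6) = (s + 2)*(s + 4)*(s^2 - 2*s - 3) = (s - 3)*(s + 2)*(s + 4)*(s + 1)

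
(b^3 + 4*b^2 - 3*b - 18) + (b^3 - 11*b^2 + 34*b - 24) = 2*b^3 - 7*b^2 + 31*b - 42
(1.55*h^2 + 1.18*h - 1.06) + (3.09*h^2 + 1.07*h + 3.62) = 4.64*h^2 + 2.25*h + 2.56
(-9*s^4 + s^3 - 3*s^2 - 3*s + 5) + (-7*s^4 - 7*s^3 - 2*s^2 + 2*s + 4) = -16*s^4 - 6*s^3 - 5*s^2 - s + 9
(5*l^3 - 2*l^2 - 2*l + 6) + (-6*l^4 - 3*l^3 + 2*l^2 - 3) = -6*l^4 + 2*l^3 - 2*l + 3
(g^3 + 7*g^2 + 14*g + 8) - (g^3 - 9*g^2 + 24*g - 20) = 16*g^2 - 10*g + 28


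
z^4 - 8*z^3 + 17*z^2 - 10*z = z*(z - 5)*(z - 2)*(z - 1)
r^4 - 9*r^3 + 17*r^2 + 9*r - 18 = (r - 6)*(r - 3)*(r - 1)*(r + 1)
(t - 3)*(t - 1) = t^2 - 4*t + 3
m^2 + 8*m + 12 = (m + 2)*(m + 6)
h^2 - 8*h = h*(h - 8)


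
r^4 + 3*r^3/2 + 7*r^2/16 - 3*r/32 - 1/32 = (r - 1/4)*(r + 1/4)*(r + 1/2)*(r + 1)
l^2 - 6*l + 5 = (l - 5)*(l - 1)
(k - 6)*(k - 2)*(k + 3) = k^3 - 5*k^2 - 12*k + 36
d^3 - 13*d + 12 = (d - 3)*(d - 1)*(d + 4)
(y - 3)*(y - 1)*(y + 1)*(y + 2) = y^4 - y^3 - 7*y^2 + y + 6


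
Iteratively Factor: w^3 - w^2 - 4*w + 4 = (w + 2)*(w^2 - 3*w + 2) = (w - 2)*(w + 2)*(w - 1)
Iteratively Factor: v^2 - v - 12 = (v - 4)*(v + 3)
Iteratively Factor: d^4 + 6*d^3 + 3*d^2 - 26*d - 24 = (d - 2)*(d^3 + 8*d^2 + 19*d + 12) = (d - 2)*(d + 4)*(d^2 + 4*d + 3) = (d - 2)*(d + 3)*(d + 4)*(d + 1)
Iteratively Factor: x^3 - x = (x)*(x^2 - 1) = x*(x + 1)*(x - 1)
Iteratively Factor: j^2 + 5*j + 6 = (j + 3)*(j + 2)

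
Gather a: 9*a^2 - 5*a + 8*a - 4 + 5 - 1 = 9*a^2 + 3*a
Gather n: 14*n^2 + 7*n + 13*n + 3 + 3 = 14*n^2 + 20*n + 6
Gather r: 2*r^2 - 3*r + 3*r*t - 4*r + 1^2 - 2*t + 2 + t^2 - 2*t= 2*r^2 + r*(3*t - 7) + t^2 - 4*t + 3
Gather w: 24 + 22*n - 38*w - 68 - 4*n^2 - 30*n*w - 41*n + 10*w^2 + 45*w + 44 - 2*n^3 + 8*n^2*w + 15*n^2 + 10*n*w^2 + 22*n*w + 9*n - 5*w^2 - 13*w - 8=-2*n^3 + 11*n^2 - 10*n + w^2*(10*n + 5) + w*(8*n^2 - 8*n - 6) - 8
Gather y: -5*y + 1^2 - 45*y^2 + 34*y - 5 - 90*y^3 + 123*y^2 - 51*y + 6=-90*y^3 + 78*y^2 - 22*y + 2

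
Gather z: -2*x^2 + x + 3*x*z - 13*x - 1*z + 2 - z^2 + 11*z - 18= -2*x^2 - 12*x - z^2 + z*(3*x + 10) - 16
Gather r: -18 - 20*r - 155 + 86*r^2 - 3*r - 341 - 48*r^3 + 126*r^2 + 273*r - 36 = -48*r^3 + 212*r^2 + 250*r - 550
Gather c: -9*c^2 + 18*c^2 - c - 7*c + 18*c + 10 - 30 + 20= 9*c^2 + 10*c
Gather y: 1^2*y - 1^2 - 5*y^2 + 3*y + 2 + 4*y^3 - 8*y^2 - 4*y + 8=4*y^3 - 13*y^2 + 9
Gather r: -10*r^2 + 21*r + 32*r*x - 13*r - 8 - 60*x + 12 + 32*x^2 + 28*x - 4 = -10*r^2 + r*(32*x + 8) + 32*x^2 - 32*x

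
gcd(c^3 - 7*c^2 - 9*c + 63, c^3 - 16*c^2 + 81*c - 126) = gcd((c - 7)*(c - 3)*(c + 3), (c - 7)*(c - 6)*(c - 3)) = c^2 - 10*c + 21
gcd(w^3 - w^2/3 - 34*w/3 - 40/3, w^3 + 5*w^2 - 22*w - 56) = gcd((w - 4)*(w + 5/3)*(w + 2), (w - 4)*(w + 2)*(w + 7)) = w^2 - 2*w - 8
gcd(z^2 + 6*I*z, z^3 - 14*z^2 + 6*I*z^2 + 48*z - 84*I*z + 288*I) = z + 6*I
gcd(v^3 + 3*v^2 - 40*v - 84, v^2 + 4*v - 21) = v + 7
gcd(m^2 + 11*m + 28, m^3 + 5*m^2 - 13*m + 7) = m + 7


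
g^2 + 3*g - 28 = (g - 4)*(g + 7)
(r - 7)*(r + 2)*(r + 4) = r^3 - r^2 - 34*r - 56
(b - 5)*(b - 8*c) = b^2 - 8*b*c - 5*b + 40*c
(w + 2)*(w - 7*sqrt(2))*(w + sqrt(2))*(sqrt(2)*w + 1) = sqrt(2)*w^4 - 11*w^3 + 2*sqrt(2)*w^3 - 20*sqrt(2)*w^2 - 22*w^2 - 40*sqrt(2)*w - 14*w - 28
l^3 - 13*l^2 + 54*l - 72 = (l - 6)*(l - 4)*(l - 3)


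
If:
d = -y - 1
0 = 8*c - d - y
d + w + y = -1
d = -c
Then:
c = -1/8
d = 1/8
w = 0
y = -9/8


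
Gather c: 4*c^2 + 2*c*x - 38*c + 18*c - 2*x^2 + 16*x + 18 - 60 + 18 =4*c^2 + c*(2*x - 20) - 2*x^2 + 16*x - 24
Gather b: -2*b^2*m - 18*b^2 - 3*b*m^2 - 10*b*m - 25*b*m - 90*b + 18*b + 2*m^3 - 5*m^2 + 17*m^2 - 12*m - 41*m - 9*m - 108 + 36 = b^2*(-2*m - 18) + b*(-3*m^2 - 35*m - 72) + 2*m^3 + 12*m^2 - 62*m - 72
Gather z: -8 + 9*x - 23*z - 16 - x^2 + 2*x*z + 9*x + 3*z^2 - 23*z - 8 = -x^2 + 18*x + 3*z^2 + z*(2*x - 46) - 32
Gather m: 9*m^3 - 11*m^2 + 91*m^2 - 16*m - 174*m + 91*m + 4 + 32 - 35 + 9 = 9*m^3 + 80*m^2 - 99*m + 10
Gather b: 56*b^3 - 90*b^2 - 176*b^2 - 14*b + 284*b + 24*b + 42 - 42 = 56*b^3 - 266*b^2 + 294*b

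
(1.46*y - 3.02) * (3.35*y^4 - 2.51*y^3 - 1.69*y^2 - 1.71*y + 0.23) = 4.891*y^5 - 13.7816*y^4 + 5.1128*y^3 + 2.6072*y^2 + 5.5*y - 0.6946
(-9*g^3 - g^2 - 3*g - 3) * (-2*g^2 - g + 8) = 18*g^5 + 11*g^4 - 65*g^3 + g^2 - 21*g - 24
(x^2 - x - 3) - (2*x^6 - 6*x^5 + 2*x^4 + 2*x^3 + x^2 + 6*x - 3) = -2*x^6 + 6*x^5 - 2*x^4 - 2*x^3 - 7*x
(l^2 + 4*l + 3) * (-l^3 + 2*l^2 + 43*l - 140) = -l^5 - 2*l^4 + 48*l^3 + 38*l^2 - 431*l - 420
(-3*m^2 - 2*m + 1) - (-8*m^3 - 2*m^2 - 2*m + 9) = 8*m^3 - m^2 - 8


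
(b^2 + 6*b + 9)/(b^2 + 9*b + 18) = (b + 3)/(b + 6)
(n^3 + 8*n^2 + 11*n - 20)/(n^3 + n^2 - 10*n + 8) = (n + 5)/(n - 2)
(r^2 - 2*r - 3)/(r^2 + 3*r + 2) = (r - 3)/(r + 2)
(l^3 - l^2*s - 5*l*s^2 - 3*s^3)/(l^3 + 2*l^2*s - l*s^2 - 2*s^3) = (-l^2 + 2*l*s + 3*s^2)/(-l^2 - l*s + 2*s^2)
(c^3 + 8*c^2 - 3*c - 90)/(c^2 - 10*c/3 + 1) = 3*(c^2 + 11*c + 30)/(3*c - 1)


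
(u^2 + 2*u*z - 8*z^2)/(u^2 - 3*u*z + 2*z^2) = (-u - 4*z)/(-u + z)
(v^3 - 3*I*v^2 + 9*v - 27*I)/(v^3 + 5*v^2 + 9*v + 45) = (v - 3*I)/(v + 5)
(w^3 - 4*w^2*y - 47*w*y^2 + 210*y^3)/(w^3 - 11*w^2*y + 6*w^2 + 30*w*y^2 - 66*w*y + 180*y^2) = (w + 7*y)/(w + 6)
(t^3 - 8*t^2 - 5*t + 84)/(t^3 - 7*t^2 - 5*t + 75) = (t^2 - 11*t + 28)/(t^2 - 10*t + 25)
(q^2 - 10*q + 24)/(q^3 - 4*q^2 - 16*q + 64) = (q - 6)/(q^2 - 16)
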